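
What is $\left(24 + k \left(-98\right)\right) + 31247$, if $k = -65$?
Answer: $37641$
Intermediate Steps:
$\left(24 + k \left(-98\right)\right) + 31247 = \left(24 - -6370\right) + 31247 = \left(24 + 6370\right) + 31247 = 6394 + 31247 = 37641$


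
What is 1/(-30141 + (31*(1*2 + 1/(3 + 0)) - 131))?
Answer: -3/90599 ≈ -3.3113e-5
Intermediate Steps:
1/(-30141 + (31*(1*2 + 1/(3 + 0)) - 131)) = 1/(-30141 + (31*(2 + 1/3) - 131)) = 1/(-30141 + (31*(7/3) - 131)) = 1/(-30141 + (217/3 - 131)) = 1/(-30141 - 176/3) = 1/(-90599/3) = -3/90599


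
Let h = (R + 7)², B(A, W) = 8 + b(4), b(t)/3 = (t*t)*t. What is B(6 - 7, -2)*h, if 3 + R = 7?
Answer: 24200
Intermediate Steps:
R = 4 (R = -3 + 7 = 4)
b(t) = 3*t³ (b(t) = 3*((t*t)*t) = 3*(t²*t) = 3*t³)
B(A, W) = 200 (B(A, W) = 8 + 3*4³ = 8 + 3*64 = 8 + 192 = 200)
h = 121 (h = (4 + 7)² = 11² = 121)
B(6 - 7, -2)*h = 200*121 = 24200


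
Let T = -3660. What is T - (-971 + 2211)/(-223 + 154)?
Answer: -251300/69 ≈ -3642.0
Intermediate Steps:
T - (-971 + 2211)/(-223 + 154) = -3660 - (-971 + 2211)/(-223 + 154) = -3660 - 1240/(-69) = -3660 - 1240*(-1)/69 = -3660 - 1*(-1240/69) = -3660 + 1240/69 = -251300/69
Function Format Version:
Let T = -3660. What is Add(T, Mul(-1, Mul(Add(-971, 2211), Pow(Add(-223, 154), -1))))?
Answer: Rational(-251300, 69) ≈ -3642.0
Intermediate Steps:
Add(T, Mul(-1, Mul(Add(-971, 2211), Pow(Add(-223, 154), -1)))) = Add(-3660, Mul(-1, Mul(Add(-971, 2211), Pow(Add(-223, 154), -1)))) = Add(-3660, Mul(-1, Mul(1240, Pow(-69, -1)))) = Add(-3660, Mul(-1, Mul(1240, Rational(-1, 69)))) = Add(-3660, Mul(-1, Rational(-1240, 69))) = Add(-3660, Rational(1240, 69)) = Rational(-251300, 69)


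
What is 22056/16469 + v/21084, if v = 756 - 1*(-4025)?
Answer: 77680999/49604628 ≈ 1.5660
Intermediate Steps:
v = 4781 (v = 756 + 4025 = 4781)
22056/16469 + v/21084 = 22056/16469 + 4781/21084 = 22056*(1/16469) + 4781*(1/21084) = 22056/16469 + 683/3012 = 77680999/49604628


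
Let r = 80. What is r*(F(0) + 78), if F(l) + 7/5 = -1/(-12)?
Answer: 18404/3 ≈ 6134.7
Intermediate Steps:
F(l) = -79/60 (F(l) = -7/5 - 1/(-12) = -7/5 - 1*(-1/12) = -7/5 + 1/12 = -79/60)
r*(F(0) + 78) = 80*(-79/60 + 78) = 80*(4601/60) = 18404/3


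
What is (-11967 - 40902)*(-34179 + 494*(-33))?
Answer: 2668879989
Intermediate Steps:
(-11967 - 40902)*(-34179 + 494*(-33)) = -52869*(-34179 - 16302) = -52869*(-50481) = 2668879989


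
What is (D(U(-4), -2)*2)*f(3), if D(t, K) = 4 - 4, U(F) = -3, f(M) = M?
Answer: 0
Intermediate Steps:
D(t, K) = 0
(D(U(-4), -2)*2)*f(3) = (0*2)*3 = 0*3 = 0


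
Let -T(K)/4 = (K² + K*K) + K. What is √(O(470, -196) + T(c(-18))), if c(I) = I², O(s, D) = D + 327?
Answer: I*√840973 ≈ 917.05*I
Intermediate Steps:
O(s, D) = 327 + D
T(K) = -8*K² - 4*K (T(K) = -4*((K² + K*K) + K) = -4*((K² + K²) + K) = -4*(2*K² + K) = -4*(K + 2*K²) = -8*K² - 4*K)
√(O(470, -196) + T(c(-18))) = √((327 - 196) - 4*(-18)²*(1 + 2*(-18)²)) = √(131 - 4*324*(1 + 2*324)) = √(131 - 4*324*(1 + 648)) = √(131 - 4*324*649) = √(131 - 841104) = √(-840973) = I*√840973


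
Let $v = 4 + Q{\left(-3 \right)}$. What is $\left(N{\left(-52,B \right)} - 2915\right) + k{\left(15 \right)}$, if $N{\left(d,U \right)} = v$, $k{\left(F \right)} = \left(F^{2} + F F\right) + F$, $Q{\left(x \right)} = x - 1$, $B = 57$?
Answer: $-2450$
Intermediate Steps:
$Q{\left(x \right)} = -1 + x$
$v = 0$ ($v = 4 - 4 = 0$)
$k{\left(F \right)} = F + 2 F^{2}$ ($k{\left(F \right)} = \left(F^{2} + F^{2}\right) + F = 2 F^{2} + F = F + 2 F^{2}$)
$N{\left(d,U \right)} = 0$
$\left(N{\left(-52,B \right)} - 2915\right) + k{\left(15 \right)} = \left(0 - 2915\right) + 15 \left(1 + 2 \cdot 15\right) = -2915 + 15 \left(1 + 30\right) = -2915 + 15 \cdot 31 = -2915 + 465 = -2450$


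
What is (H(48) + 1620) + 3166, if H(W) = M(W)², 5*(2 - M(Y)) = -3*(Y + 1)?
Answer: 144299/25 ≈ 5772.0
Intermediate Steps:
M(Y) = 13/5 + 3*Y/5 (M(Y) = 2 - (-3)*(Y + 1)/5 = 2 - (-3)*(1 + Y)/5 = 2 - (-3 - 3*Y)/5 = 2 + (⅗ + 3*Y/5) = 13/5 + 3*Y/5)
H(W) = (13/5 + 3*W/5)²
(H(48) + 1620) + 3166 = ((13 + 3*48)²/25 + 1620) + 3166 = ((13 + 144)²/25 + 1620) + 3166 = ((1/25)*157² + 1620) + 3166 = ((1/25)*24649 + 1620) + 3166 = (24649/25 + 1620) + 3166 = 65149/25 + 3166 = 144299/25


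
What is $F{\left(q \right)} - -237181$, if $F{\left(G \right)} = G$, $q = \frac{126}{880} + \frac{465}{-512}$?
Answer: $\frac{6678995417}{28160} \approx 2.3718 \cdot 10^{5}$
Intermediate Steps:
$q = - \frac{21543}{28160}$ ($q = 126 \cdot \frac{1}{880} + 465 \left(- \frac{1}{512}\right) = \frac{63}{440} - \frac{465}{512} = - \frac{21543}{28160} \approx -0.76502$)
$F{\left(q \right)} - -237181 = - \frac{21543}{28160} - -237181 = - \frac{21543}{28160} + 237181 = \frac{6678995417}{28160}$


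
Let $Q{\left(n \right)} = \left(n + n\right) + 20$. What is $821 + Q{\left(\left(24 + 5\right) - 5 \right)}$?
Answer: $889$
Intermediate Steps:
$Q{\left(n \right)} = 20 + 2 n$ ($Q{\left(n \right)} = 2 n + 20 = 20 + 2 n$)
$821 + Q{\left(\left(24 + 5\right) - 5 \right)} = 821 + \left(20 + 2 \left(\left(24 + 5\right) - 5\right)\right) = 821 + \left(20 + 2 \left(29 - 5\right)\right) = 821 + \left(20 + 2 \cdot 24\right) = 821 + \left(20 + 48\right) = 821 + 68 = 889$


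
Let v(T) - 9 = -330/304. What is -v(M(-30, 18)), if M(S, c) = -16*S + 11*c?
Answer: -1203/152 ≈ -7.9145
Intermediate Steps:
v(T) = 1203/152 (v(T) = 9 - 330/304 = 9 - 330*1/304 = 9 - 165/152 = 1203/152)
-v(M(-30, 18)) = -1*1203/152 = -1203/152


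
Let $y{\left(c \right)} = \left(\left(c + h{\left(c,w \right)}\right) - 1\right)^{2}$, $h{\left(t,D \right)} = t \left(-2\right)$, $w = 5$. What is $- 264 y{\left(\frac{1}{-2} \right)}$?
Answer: $-66$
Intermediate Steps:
$h{\left(t,D \right)} = - 2 t$
$y{\left(c \right)} = \left(-1 - c\right)^{2}$ ($y{\left(c \right)} = \left(\left(c - 2 c\right) - 1\right)^{2} = \left(- c - 1\right)^{2} = \left(-1 - c\right)^{2}$)
$- 264 y{\left(\frac{1}{-2} \right)} = - 264 \left(1 + \frac{1}{-2}\right)^{2} = - 264 \left(1 - \frac{1}{2}\right)^{2} = - \frac{264}{4} = \left(-264\right) \frac{1}{4} = -66$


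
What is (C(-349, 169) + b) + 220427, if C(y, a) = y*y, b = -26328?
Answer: 315900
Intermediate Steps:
C(y, a) = y²
(C(-349, 169) + b) + 220427 = ((-349)² - 26328) + 220427 = (121801 - 26328) + 220427 = 95473 + 220427 = 315900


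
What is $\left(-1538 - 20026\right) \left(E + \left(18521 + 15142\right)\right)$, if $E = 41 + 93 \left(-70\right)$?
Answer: $-586411416$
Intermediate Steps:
$E = -6469$ ($E = 41 - 6510 = -6469$)
$\left(-1538 - 20026\right) \left(E + \left(18521 + 15142\right)\right) = \left(-1538 - 20026\right) \left(-6469 + \left(18521 + 15142\right)\right) = - 21564 \left(-6469 + 33663\right) = \left(-21564\right) 27194 = -586411416$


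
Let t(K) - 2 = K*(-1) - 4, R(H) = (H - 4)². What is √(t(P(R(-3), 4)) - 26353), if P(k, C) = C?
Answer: I*√26359 ≈ 162.35*I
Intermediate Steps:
R(H) = (-4 + H)²
t(K) = -2 - K (t(K) = 2 + (K*(-1) - 4) = 2 + (-K - 4) = 2 + (-4 - K) = -2 - K)
√(t(P(R(-3), 4)) - 26353) = √((-2 - 1*4) - 26353) = √((-2 - 4) - 26353) = √(-6 - 26353) = √(-26359) = I*√26359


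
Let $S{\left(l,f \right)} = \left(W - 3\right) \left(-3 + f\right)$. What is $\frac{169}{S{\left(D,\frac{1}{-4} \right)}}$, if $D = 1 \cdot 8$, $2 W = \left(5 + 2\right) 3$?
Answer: $- \frac{104}{15} \approx -6.9333$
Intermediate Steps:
$W = \frac{21}{2}$ ($W = \frac{\left(5 + 2\right) 3}{2} = \frac{7 \cdot 3}{2} = \frac{1}{2} \cdot 21 = \frac{21}{2} \approx 10.5$)
$D = 8$
$S{\left(l,f \right)} = - \frac{45}{2} + \frac{15 f}{2}$ ($S{\left(l,f \right)} = \left(\frac{21}{2} - 3\right) \left(-3 + f\right) = \frac{15 \left(-3 + f\right)}{2} = - \frac{45}{2} + \frac{15 f}{2}$)
$\frac{169}{S{\left(D,\frac{1}{-4} \right)}} = \frac{169}{- \frac{45}{2} + \frac{15}{2 \left(-4\right)}} = \frac{169}{- \frac{45}{2} + \frac{15}{2} \left(- \frac{1}{4}\right)} = \frac{169}{- \frac{45}{2} - \frac{15}{8}} = \frac{169}{- \frac{195}{8}} = 169 \left(- \frac{8}{195}\right) = - \frac{104}{15}$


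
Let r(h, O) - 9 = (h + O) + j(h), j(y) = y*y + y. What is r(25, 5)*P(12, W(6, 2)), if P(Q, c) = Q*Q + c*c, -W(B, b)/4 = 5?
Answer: 374816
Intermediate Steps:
W(B, b) = -20 (W(B, b) = -4*5 = -20)
P(Q, c) = Q² + c²
j(y) = y + y² (j(y) = y² + y = y + y²)
r(h, O) = 9 + O + h + h*(1 + h) (r(h, O) = 9 + ((h + O) + h*(1 + h)) = 9 + ((O + h) + h*(1 + h)) = 9 + (O + h + h*(1 + h)) = 9 + O + h + h*(1 + h))
r(25, 5)*P(12, W(6, 2)) = (9 + 5 + 25 + 25*(1 + 25))*(12² + (-20)²) = (9 + 5 + 25 + 25*26)*(144 + 400) = (9 + 5 + 25 + 650)*544 = 689*544 = 374816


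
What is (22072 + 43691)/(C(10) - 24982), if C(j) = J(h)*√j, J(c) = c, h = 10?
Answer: -273815211/104016554 - 109605*√10/104016554 ≈ -2.6357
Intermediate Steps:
C(j) = 10*√j
(22072 + 43691)/(C(10) - 24982) = (22072 + 43691)/(10*√10 - 24982) = 65763/(-24982 + 10*√10)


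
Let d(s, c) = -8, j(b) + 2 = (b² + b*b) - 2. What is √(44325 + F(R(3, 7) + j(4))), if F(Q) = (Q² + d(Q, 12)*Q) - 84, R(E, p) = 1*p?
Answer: √45186 ≈ 212.57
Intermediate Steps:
j(b) = -4 + 2*b² (j(b) = -2 + ((b² + b*b) - 2) = -2 + ((b² + b²) - 2) = -2 + (2*b² - 2) = -2 + (-2 + 2*b²) = -4 + 2*b²)
R(E, p) = p
F(Q) = -84 + Q² - 8*Q (F(Q) = (Q² - 8*Q) - 84 = -84 + Q² - 8*Q)
√(44325 + F(R(3, 7) + j(4))) = √(44325 + (-84 + (7 + (-4 + 2*4²))² - 8*(7 + (-4 + 2*4²)))) = √(44325 + (-84 + (7 + (-4 + 2*16))² - 8*(7 + (-4 + 2*16)))) = √(44325 + (-84 + (7 + (-4 + 32))² - 8*(7 + (-4 + 32)))) = √(44325 + (-84 + (7 + 28)² - 8*(7 + 28))) = √(44325 + (-84 + 35² - 8*35)) = √(44325 + (-84 + 1225 - 280)) = √(44325 + 861) = √45186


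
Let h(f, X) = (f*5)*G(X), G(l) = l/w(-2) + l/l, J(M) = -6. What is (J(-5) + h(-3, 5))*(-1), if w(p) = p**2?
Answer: 159/4 ≈ 39.750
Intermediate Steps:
G(l) = 1 + l/4 (G(l) = l/((-2)**2) + l/l = l/4 + 1 = 1 + l/4)
h(f, X) = 5*f*(1 + X/4) (h(f, X) = (f*5)*(1 + X/4) = (5*f)*(1 + X/4) = 5*f*(1 + X/4))
(J(-5) + h(-3, 5))*(-1) = (-6 + (5/4)*(-3)*(4 + 5))*(-1) = (-6 + (5/4)*(-3)*9)*(-1) = (-6 - 135/4)*(-1) = -159/4*(-1) = 159/4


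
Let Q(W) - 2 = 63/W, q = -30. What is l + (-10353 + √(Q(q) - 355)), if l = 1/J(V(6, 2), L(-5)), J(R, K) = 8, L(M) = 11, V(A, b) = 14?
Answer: -82823/8 + I*√35510/10 ≈ -10353.0 + 18.844*I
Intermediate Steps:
Q(W) = 2 + 63/W
l = ⅛ (l = 1/8 = ⅛ ≈ 0.12500)
l + (-10353 + √(Q(q) - 355)) = ⅛ + (-10353 + √((2 + 63/(-30)) - 355)) = ⅛ + (-10353 + √((2 + 63*(-1/30)) - 355)) = ⅛ + (-10353 + √((2 - 21/10) - 355)) = ⅛ + (-10353 + √(-⅒ - 355)) = ⅛ + (-10353 + √(-3551/10)) = ⅛ + (-10353 + I*√35510/10) = -82823/8 + I*√35510/10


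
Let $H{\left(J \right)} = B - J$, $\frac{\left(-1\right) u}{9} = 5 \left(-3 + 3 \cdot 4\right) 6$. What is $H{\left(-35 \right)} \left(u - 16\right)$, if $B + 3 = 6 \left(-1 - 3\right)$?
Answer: $-19568$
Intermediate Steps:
$B = -27$ ($B = -3 + 6 \left(-1 - 3\right) = -3 + 6 \left(-4\right) = -3 - 24 = -27$)
$u = -2430$ ($u = - 9 \cdot 5 \left(-3 + 3 \cdot 4\right) 6 = - 9 \cdot 5 \left(-3 + 12\right) 6 = - 9 \cdot 5 \cdot 9 \cdot 6 = - 9 \cdot 5 \cdot 54 = \left(-9\right) 270 = -2430$)
$H{\left(J \right)} = -27 - J$
$H{\left(-35 \right)} \left(u - 16\right) = \left(-27 - -35\right) \left(-2430 - 16\right) = \left(-27 + 35\right) \left(-2446\right) = 8 \left(-2446\right) = -19568$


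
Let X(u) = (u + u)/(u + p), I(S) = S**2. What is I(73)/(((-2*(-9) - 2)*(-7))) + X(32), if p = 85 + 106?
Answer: -1181199/24976 ≈ -47.293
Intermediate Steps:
p = 191
X(u) = 2*u/(191 + u) (X(u) = (u + u)/(u + 191) = (2*u)/(191 + u) = 2*u/(191 + u))
I(73)/(((-2*(-9) - 2)*(-7))) + X(32) = 73**2/(((-2*(-9) - 2)*(-7))) + 2*32/(191 + 32) = 5329/(((18 - 2)*(-7))) + 2*32/223 = 5329/((16*(-7))) + 2*32*(1/223) = 5329/(-112) + 64/223 = 5329*(-1/112) + 64/223 = -5329/112 + 64/223 = -1181199/24976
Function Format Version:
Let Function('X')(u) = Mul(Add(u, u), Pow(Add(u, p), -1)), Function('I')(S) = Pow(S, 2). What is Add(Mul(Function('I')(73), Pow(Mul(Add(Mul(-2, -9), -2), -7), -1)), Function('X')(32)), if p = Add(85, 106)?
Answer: Rational(-1181199, 24976) ≈ -47.293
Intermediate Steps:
p = 191
Function('X')(u) = Mul(2, u, Pow(Add(191, u), -1)) (Function('X')(u) = Mul(Add(u, u), Pow(Add(u, 191), -1)) = Mul(Mul(2, u), Pow(Add(191, u), -1)) = Mul(2, u, Pow(Add(191, u), -1)))
Add(Mul(Function('I')(73), Pow(Mul(Add(Mul(-2, -9), -2), -7), -1)), Function('X')(32)) = Add(Mul(Pow(73, 2), Pow(Mul(Add(Mul(-2, -9), -2), -7), -1)), Mul(2, 32, Pow(Add(191, 32), -1))) = Add(Mul(5329, Pow(Mul(Add(18, -2), -7), -1)), Mul(2, 32, Pow(223, -1))) = Add(Mul(5329, Pow(Mul(16, -7), -1)), Mul(2, 32, Rational(1, 223))) = Add(Mul(5329, Pow(-112, -1)), Rational(64, 223)) = Add(Mul(5329, Rational(-1, 112)), Rational(64, 223)) = Add(Rational(-5329, 112), Rational(64, 223)) = Rational(-1181199, 24976)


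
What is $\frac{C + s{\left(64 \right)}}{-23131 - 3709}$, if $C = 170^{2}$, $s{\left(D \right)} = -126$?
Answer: $- \frac{14387}{13420} \approx -1.0721$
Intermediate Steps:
$C = 28900$
$\frac{C + s{\left(64 \right)}}{-23131 - 3709} = \frac{28900 - 126}{-23131 - 3709} = \frac{28774}{-26840} = 28774 \left(- \frac{1}{26840}\right) = - \frac{14387}{13420}$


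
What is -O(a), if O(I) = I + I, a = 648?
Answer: -1296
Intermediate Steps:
O(I) = 2*I
-O(a) = -2*648 = -1*1296 = -1296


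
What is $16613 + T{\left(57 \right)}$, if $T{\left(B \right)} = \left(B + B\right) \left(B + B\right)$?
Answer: $29609$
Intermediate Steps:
$T{\left(B \right)} = 4 B^{2}$ ($T{\left(B \right)} = 2 B 2 B = 4 B^{2}$)
$16613 + T{\left(57 \right)} = 16613 + 4 \cdot 57^{2} = 16613 + 4 \cdot 3249 = 16613 + 12996 = 29609$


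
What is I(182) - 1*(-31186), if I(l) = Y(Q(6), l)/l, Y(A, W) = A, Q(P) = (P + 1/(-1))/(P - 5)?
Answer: 5675857/182 ≈ 31186.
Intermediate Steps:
Q(P) = (-1 + P)/(-5 + P) (Q(P) = (P - 1)/(-5 + P) = (-1 + P)/(-5 + P))
I(l) = 5/l (I(l) = ((-1 + 6)/(-5 + 6))/l = (5/1)/l = (1*5)/l = 5/l)
I(182) - 1*(-31186) = 5/182 - 1*(-31186) = 5*(1/182) + 31186 = 5/182 + 31186 = 5675857/182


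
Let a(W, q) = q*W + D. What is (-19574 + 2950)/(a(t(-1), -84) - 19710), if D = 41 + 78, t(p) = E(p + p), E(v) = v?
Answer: 16624/19423 ≈ 0.85589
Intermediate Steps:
t(p) = 2*p (t(p) = p + p = 2*p)
D = 119
a(W, q) = 119 + W*q (a(W, q) = q*W + 119 = W*q + 119 = 119 + W*q)
(-19574 + 2950)/(a(t(-1), -84) - 19710) = (-19574 + 2950)/((119 + (2*(-1))*(-84)) - 19710) = -16624/((119 - 2*(-84)) - 19710) = -16624/((119 + 168) - 19710) = -16624/(287 - 19710) = -16624/(-19423) = -16624*(-1/19423) = 16624/19423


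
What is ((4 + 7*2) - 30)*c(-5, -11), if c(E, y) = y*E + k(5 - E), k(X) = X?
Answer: -780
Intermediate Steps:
c(E, y) = 5 - E + E*y (c(E, y) = y*E + (5 - E) = E*y + (5 - E) = 5 - E + E*y)
((4 + 7*2) - 30)*c(-5, -11) = ((4 + 7*2) - 30)*(5 - 1*(-5) - 5*(-11)) = ((4 + 14) - 30)*(5 + 5 + 55) = (18 - 30)*65 = -12*65 = -780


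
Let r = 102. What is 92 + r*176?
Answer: 18044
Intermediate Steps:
92 + r*176 = 92 + 102*176 = 92 + 17952 = 18044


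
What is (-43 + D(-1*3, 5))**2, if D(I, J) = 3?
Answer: 1600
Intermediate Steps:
(-43 + D(-1*3, 5))**2 = (-43 + 3)**2 = (-40)**2 = 1600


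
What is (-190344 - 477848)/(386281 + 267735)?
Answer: -20881/20438 ≈ -1.0217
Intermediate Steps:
(-190344 - 477848)/(386281 + 267735) = -668192/654016 = -668192*1/654016 = -20881/20438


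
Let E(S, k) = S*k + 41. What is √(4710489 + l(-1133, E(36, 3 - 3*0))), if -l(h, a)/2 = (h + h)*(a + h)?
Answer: 501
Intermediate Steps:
E(S, k) = 41 + S*k
l(h, a) = -4*h*(a + h) (l(h, a) = -2*(h + h)*(a + h) = -2*2*h*(a + h) = -4*h*(a + h))
√(4710489 + l(-1133, E(36, 3 - 3*0))) = √(4710489 - 4*(-1133)*((41 + 36*(3 - 3*0)) - 1133)) = √(4710489 - 4*(-1133)*((41 + 36*(3 + 0)) - 1133)) = √(4710489 - 4*(-1133)*((41 + 36*3) - 1133)) = √(4710489 - 4*(-1133)*((41 + 108) - 1133)) = √(4710489 - 4*(-1133)*(149 - 1133)) = √(4710489 - 4*(-1133)*(-984)) = √(4710489 - 4459488) = √251001 = 501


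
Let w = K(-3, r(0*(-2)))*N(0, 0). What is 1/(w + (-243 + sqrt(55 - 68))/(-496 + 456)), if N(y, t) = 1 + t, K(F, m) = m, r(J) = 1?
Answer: 5660/40051 + 20*I*sqrt(13)/40051 ≈ 0.14132 + 0.0018005*I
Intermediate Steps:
w = 1 (w = 1*(1 + 0) = 1*1 = 1)
1/(w + (-243 + sqrt(55 - 68))/(-496 + 456)) = 1/(1 + (-243 + sqrt(55 - 68))/(-496 + 456)) = 1/(1 + (-243 + sqrt(-13))/(-40)) = 1/(1 + (-243 + I*sqrt(13))*(-1/40)) = 1/(1 + (243/40 - I*sqrt(13)/40)) = 1/(283/40 - I*sqrt(13)/40)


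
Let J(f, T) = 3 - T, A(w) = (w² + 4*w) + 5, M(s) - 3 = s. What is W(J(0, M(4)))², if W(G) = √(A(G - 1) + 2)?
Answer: 12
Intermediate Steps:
M(s) = 3 + s
A(w) = 5 + w² + 4*w
W(G) = √(3 + (-1 + G)² + 4*G) (W(G) = √((5 + (G - 1)² + 4*(G - 1)) + 2) = √((5 + (-1 + G)² + 4*(-1 + G)) + 2) = √((5 + (-1 + G)² + (-4 + 4*G)) + 2) = √((1 + (-1 + G)² + 4*G) + 2) = √(3 + (-1 + G)² + 4*G))
W(J(0, M(4)))² = (√(4 + (3 - (3 + 4))² + 2*(3 - (3 + 4))))² = (√(4 + (3 - 1*7)² + 2*(3 - 1*7)))² = (√(4 + (3 - 7)² + 2*(3 - 7)))² = (√(4 + (-4)² + 2*(-4)))² = (√(4 + 16 - 8))² = (√12)² = (2*√3)² = 12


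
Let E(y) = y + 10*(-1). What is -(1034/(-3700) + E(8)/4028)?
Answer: 260772/931475 ≈ 0.27996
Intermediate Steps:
E(y) = -10 + y (E(y) = y - 10 = -10 + y)
-(1034/(-3700) + E(8)/4028) = -(1034/(-3700) + (-10 + 8)/4028) = -(1034*(-1/3700) - 2*1/4028) = -(-517/1850 - 1/2014) = -1*(-260772/931475) = 260772/931475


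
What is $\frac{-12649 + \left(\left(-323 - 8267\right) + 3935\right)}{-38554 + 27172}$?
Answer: $\frac{412}{271} \approx 1.5203$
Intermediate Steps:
$\frac{-12649 + \left(\left(-323 - 8267\right) + 3935\right)}{-38554 + 27172} = \frac{-12649 + \left(-8590 + 3935\right)}{-11382} = \left(-12649 - 4655\right) \left(- \frac{1}{11382}\right) = \left(-17304\right) \left(- \frac{1}{11382}\right) = \frac{412}{271}$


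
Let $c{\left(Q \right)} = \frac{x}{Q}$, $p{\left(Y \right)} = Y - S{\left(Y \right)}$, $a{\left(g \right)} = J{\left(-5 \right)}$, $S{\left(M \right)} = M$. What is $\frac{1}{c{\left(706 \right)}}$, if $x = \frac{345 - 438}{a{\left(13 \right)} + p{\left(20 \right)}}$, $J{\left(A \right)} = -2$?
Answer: $\frac{1412}{93} \approx 15.183$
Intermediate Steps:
$a{\left(g \right)} = -2$
$p{\left(Y \right)} = 0$ ($p{\left(Y \right)} = Y - Y = 0$)
$x = \frac{93}{2}$ ($x = \frac{345 - 438}{-2 + 0} = - \frac{93}{-2} = \left(-93\right) \left(- \frac{1}{2}\right) = \frac{93}{2} \approx 46.5$)
$c{\left(Q \right)} = \frac{93}{2 Q}$
$\frac{1}{c{\left(706 \right)}} = \frac{1}{\frac{93}{2} \cdot \frac{1}{706}} = \frac{1}{\frac{93}{1412}} = \frac{1412}{93}$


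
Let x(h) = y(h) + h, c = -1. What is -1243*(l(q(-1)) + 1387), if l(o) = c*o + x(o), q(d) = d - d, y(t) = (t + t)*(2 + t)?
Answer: -1724041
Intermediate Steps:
y(t) = 2*t*(2 + t) (y(t) = (2*t)*(2 + t) = 2*t*(2 + t))
q(d) = 0
x(h) = h + 2*h*(2 + h) (x(h) = 2*h*(2 + h) + h = h + 2*h*(2 + h))
l(o) = -o + o*(5 + 2*o)
-1243*(l(q(-1)) + 1387) = -1243*(2*0*(2 + 0) + 1387) = -1243*(2*0*2 + 1387) = -1243*(0 + 1387) = -1243*1387 = -1724041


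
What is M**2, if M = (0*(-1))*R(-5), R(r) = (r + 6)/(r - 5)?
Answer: 0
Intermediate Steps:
R(r) = (6 + r)/(-5 + r)
M = 0 (M = (0*(-1))*((6 - 5)/(-5 - 5)) = 0*(1/(-10)) = 0*(-1/10*1) = 0*(-1/10) = 0)
M**2 = 0**2 = 0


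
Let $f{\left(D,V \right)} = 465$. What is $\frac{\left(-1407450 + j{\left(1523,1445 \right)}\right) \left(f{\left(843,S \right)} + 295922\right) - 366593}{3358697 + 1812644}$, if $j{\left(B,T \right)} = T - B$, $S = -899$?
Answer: $- \frac{417173367929}{5171341} \approx -80670.0$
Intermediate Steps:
$\frac{\left(-1407450 + j{\left(1523,1445 \right)}\right) \left(f{\left(843,S \right)} + 295922\right) - 366593}{3358697 + 1812644} = \frac{\left(-1407450 + \left(1445 - 1523\right)\right) \left(465 + 295922\right) - 366593}{3358697 + 1812644} = \frac{\left(-1407450 + \left(1445 - 1523\right)\right) 296387 - 366593}{5171341} = \left(\left(-1407450 - 78\right) 296387 - 366593\right) \frac{1}{5171341} = \left(\left(-1407528\right) 296387 - 366593\right) \frac{1}{5171341} = \left(-417173001336 - 366593\right) \frac{1}{5171341} = \left(-417173367929\right) \frac{1}{5171341} = - \frac{417173367929}{5171341}$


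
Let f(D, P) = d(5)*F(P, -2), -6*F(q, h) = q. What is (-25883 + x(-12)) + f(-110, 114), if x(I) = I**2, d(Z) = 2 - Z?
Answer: -25682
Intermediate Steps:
F(q, h) = -q/6
f(D, P) = P/2 (f(D, P) = (2 - 1*5)*(-P/6) = (2 - 5)*(-P/6) = -(-1)*P/2 = P/2)
(-25883 + x(-12)) + f(-110, 114) = (-25883 + (-12)**2) + (1/2)*114 = (-25883 + 144) + 57 = -25739 + 57 = -25682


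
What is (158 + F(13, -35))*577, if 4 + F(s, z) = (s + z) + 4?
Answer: 78472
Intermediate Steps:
F(s, z) = s + z (F(s, z) = -4 + ((s + z) + 4) = -4 + (4 + s + z) = s + z)
(158 + F(13, -35))*577 = (158 + (13 - 35))*577 = (158 - 22)*577 = 136*577 = 78472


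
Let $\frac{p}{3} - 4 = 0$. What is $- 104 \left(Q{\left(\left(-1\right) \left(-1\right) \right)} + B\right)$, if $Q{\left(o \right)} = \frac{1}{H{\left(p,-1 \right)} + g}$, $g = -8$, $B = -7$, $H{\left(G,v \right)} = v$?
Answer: $\frac{6656}{9} \approx 739.56$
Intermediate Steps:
$p = 12$ ($p = 12 + 3 \cdot 0 = 12 + 0 = 12$)
$Q{\left(o \right)} = - \frac{1}{9}$ ($Q{\left(o \right)} = \frac{1}{-1 - 8} = \frac{1}{-9} = - \frac{1}{9}$)
$- 104 \left(Q{\left(\left(-1\right) \left(-1\right) \right)} + B\right) = - 104 \left(- \frac{1}{9} - 7\right) = \left(-104\right) \left(- \frac{64}{9}\right) = \frac{6656}{9}$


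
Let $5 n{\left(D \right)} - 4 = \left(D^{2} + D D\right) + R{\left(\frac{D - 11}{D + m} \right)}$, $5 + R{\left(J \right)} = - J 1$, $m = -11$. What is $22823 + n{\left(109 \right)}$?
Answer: $27575$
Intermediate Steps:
$R{\left(J \right)} = -5 - J$ ($R{\left(J \right)} = -5 + - J 1 = -5 - J$)
$n{\left(D \right)} = - \frac{2}{5} + \frac{2 D^{2}}{5}$ ($n{\left(D \right)} = \frac{4}{5} + \frac{\left(D^{2} + D D\right) - \left(5 + \frac{D - 11}{D - 11}\right)}{5} = \frac{4}{5} + \frac{\left(D^{2} + D^{2}\right) - \left(5 + \frac{-11 + D}{-11 + D}\right)}{5} = \frac{4}{5} + \frac{2 D^{2} - 6}{5} = \frac{4}{5} + \frac{-6 + 2 D^{2}}{5} = \frac{4}{5} + \left(- \frac{6}{5} + \frac{2 D^{2}}{5}\right) = - \frac{2}{5} + \frac{2 D^{2}}{5}$)
$22823 + n{\left(109 \right)} = 22823 - \left(\frac{2}{5} - \frac{2 \cdot 109^{2}}{5}\right) = 22823 + \left(- \frac{2}{5} + \frac{2}{5} \cdot 11881\right) = 22823 + \left(- \frac{2}{5} + \frac{23762}{5}\right) = 22823 + 4752 = 27575$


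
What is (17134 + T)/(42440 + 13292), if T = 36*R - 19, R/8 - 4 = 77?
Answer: 40443/55732 ≈ 0.72567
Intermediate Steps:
R = 648 (R = 32 + 8*77 = 32 + 616 = 648)
T = 23309 (T = 36*648 - 19 = 23328 - 19 = 23309)
(17134 + T)/(42440 + 13292) = (17134 + 23309)/(42440 + 13292) = 40443/55732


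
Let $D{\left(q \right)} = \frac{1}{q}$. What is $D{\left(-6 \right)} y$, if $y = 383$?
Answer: $- \frac{383}{6} \approx -63.833$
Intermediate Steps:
$D{\left(-6 \right)} y = \frac{1}{-6} \cdot 383 = \left(- \frac{1}{6}\right) 383 = - \frac{383}{6}$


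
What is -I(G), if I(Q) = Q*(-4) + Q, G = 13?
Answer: 39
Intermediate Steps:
I(Q) = -3*Q (I(Q) = -4*Q + Q = -3*Q)
-I(G) = -(-3)*13 = -1*(-39) = 39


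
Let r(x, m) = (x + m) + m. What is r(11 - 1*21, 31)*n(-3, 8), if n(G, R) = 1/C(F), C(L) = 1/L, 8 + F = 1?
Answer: -364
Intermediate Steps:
F = -7 (F = -8 + 1 = -7)
n(G, R) = -7 (n(G, R) = 1/(1/(-7)) = 1/(-⅐) = -7)
r(x, m) = x + 2*m (r(x, m) = (m + x) + m = x + 2*m)
r(11 - 1*21, 31)*n(-3, 8) = ((11 - 1*21) + 2*31)*(-7) = ((11 - 21) + 62)*(-7) = (-10 + 62)*(-7) = 52*(-7) = -364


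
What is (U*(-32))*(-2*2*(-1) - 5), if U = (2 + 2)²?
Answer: 512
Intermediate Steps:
U = 16 (U = 4² = 16)
(U*(-32))*(-2*2*(-1) - 5) = (16*(-32))*(-2*2*(-1) - 5) = -512*(-4*(-1) - 5) = -512*(4 - 5) = -512*(-1) = 512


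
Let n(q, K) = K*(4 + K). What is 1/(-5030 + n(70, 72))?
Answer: 1/442 ≈ 0.0022624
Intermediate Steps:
1/(-5030 + n(70, 72)) = 1/(-5030 + 72*(4 + 72)) = 1/(-5030 + 72*76) = 1/(-5030 + 5472) = 1/442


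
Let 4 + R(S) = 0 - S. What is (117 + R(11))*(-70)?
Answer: -7140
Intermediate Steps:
R(S) = -4 - S (R(S) = -4 + (0 - S) = -4 - S)
(117 + R(11))*(-70) = (117 + (-4 - 1*11))*(-70) = (117 + (-4 - 11))*(-70) = (117 - 15)*(-70) = 102*(-70) = -7140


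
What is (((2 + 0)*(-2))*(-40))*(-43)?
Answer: -6880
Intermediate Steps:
(((2 + 0)*(-2))*(-40))*(-43) = ((2*(-2))*(-40))*(-43) = -4*(-40)*(-43) = 160*(-43) = -6880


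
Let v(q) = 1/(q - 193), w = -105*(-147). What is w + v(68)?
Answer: 1929374/125 ≈ 15435.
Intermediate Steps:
w = 15435
v(q) = 1/(-193 + q)
w + v(68) = 15435 + 1/(-193 + 68) = 15435 + 1/(-125) = 15435 - 1/125 = 1929374/125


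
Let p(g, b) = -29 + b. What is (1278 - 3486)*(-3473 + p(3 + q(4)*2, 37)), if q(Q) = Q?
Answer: 7650720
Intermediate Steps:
(1278 - 3486)*(-3473 + p(3 + q(4)*2, 37)) = (1278 - 3486)*(-3473 + (-29 + 37)) = -2208*(-3473 + 8) = -2208*(-3465) = 7650720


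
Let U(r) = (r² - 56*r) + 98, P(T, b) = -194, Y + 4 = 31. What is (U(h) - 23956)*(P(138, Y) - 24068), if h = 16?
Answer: 594370476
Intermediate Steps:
Y = 27 (Y = -4 + 31 = 27)
U(r) = 98 + r² - 56*r
(U(h) - 23956)*(P(138, Y) - 24068) = ((98 + 16² - 56*16) - 23956)*(-194 - 24068) = ((98 + 256 - 896) - 23956)*(-24262) = (-542 - 23956)*(-24262) = -24498*(-24262) = 594370476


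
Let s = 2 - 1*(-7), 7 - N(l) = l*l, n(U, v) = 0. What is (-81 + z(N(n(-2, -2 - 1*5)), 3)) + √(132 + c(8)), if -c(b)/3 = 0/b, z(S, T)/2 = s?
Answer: -63 + 2*√33 ≈ -51.511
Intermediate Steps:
N(l) = 7 - l² (N(l) = 7 - l*l = 7 - l²)
s = 9 (s = 2 + 7 = 9)
z(S, T) = 18 (z(S, T) = 2*9 = 18)
c(b) = 0 (c(b) = -0/b = -3*0 = 0)
(-81 + z(N(n(-2, -2 - 1*5)), 3)) + √(132 + c(8)) = (-81 + 18) + √(132 + 0) = -63 + √132 = -63 + 2*√33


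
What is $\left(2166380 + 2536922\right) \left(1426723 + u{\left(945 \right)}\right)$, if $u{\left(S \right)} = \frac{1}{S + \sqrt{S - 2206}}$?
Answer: $\frac{3000467761716898673}{447143} - \frac{2351651 i \sqrt{1261}}{447143} \approx 6.7103 \cdot 10^{12} - 186.76 i$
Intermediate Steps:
$u{\left(S \right)} = \frac{1}{S + \sqrt{-2206 + S}}$
$\left(2166380 + 2536922\right) \left(1426723 + u{\left(945 \right)}\right) = \left(2166380 + 2536922\right) \left(1426723 + \frac{1}{945 + \sqrt{-2206 + 945}}\right) = 4703302 \left(1426723 + \frac{1}{945 + \sqrt{-1261}}\right) = 4703302 \left(1426723 + \frac{1}{945 + i \sqrt{1261}}\right) = 6710309139346 + \frac{4703302}{945 + i \sqrt{1261}}$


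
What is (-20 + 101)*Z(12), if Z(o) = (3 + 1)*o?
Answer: 3888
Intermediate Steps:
Z(o) = 4*o
(-20 + 101)*Z(12) = (-20 + 101)*(4*12) = 81*48 = 3888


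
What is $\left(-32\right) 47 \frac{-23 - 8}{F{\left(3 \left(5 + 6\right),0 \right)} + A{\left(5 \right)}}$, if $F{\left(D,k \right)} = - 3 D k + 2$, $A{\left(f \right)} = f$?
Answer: $\frac{46624}{7} \approx 6660.6$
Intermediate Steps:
$F{\left(D,k \right)} = 2 - 3 D k$ ($F{\left(D,k \right)} = - 3 D k + 2 = 2 - 3 D k$)
$\left(-32\right) 47 \frac{-23 - 8}{F{\left(3 \left(5 + 6\right),0 \right)} + A{\left(5 \right)}} = \left(-32\right) 47 \frac{-23 - 8}{\left(2 - 3 \cdot 3 \left(5 + 6\right) 0\right) + 5} = - 1504 \left(- \frac{31}{\left(2 - 3 \cdot 3 \cdot 11 \cdot 0\right) + 5}\right) = - 1504 \left(- \frac{31}{\left(2 - 99 \cdot 0\right) + 5}\right) = - 1504 \left(- \frac{31}{\left(2 + 0\right) + 5}\right) = - 1504 \left(- \frac{31}{2 + 5}\right) = - 1504 \left(- \frac{31}{7}\right) = - 1504 \left(\left(-31\right) \frac{1}{7}\right) = \left(-1504\right) \left(- \frac{31}{7}\right) = \frac{46624}{7}$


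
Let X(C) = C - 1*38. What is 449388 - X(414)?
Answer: 449012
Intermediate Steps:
X(C) = -38 + C (X(C) = C - 38 = -38 + C)
449388 - X(414) = 449388 - (-38 + 414) = 449388 - 1*376 = 449388 - 376 = 449012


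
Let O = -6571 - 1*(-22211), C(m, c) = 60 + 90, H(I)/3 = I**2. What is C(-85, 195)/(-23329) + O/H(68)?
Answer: 2667535/2379558 ≈ 1.1210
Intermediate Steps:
H(I) = 3*I**2
C(m, c) = 150
O = 15640 (O = -6571 + 22211 = 15640)
C(-85, 195)/(-23329) + O/H(68) = 150/(-23329) + 15640/((3*68**2)) = 150*(-1/23329) + 15640/((3*4624)) = -150/23329 + 15640/13872 = -150/23329 + 15640*(1/13872) = -150/23329 + 115/102 = 2667535/2379558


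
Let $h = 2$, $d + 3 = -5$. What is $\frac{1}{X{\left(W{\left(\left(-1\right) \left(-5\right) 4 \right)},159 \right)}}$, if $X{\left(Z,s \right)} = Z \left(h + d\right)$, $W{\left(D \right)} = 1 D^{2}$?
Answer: $- \frac{1}{2400} \approx -0.00041667$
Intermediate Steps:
$d = -8$ ($d = -3 - 5 = -8$)
$W{\left(D \right)} = D^{2}$
$X{\left(Z,s \right)} = - 6 Z$ ($X{\left(Z,s \right)} = Z \left(2 - 8\right) = Z \left(-6\right) = - 6 Z$)
$\frac{1}{X{\left(W{\left(\left(-1\right) \left(-5\right) 4 \right)},159 \right)}} = \frac{1}{\left(-6\right) \left(\left(-1\right) \left(-5\right) 4\right)^{2}} = \frac{1}{\left(-6\right) \left(5 \cdot 4\right)^{2}} = \frac{1}{\left(-6\right) 20^{2}} = \frac{1}{\left(-6\right) 400} = \frac{1}{-2400} = - \frac{1}{2400}$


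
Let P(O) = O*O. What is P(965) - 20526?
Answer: 910699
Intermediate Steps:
P(O) = O²
P(965) - 20526 = 965² - 20526 = 931225 - 20526 = 910699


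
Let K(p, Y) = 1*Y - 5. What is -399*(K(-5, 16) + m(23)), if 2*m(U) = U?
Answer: -17955/2 ≈ -8977.5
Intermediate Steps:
K(p, Y) = -5 + Y (K(p, Y) = Y - 5 = -5 + Y)
m(U) = U/2
-399*(K(-5, 16) + m(23)) = -399*((-5 + 16) + (1/2)*23) = -399*(11 + 23/2) = -399*45/2 = -17955/2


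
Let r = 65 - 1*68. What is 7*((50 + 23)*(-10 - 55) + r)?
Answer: -33236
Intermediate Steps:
r = -3 (r = 65 - 68 = -3)
7*((50 + 23)*(-10 - 55) + r) = 7*((50 + 23)*(-10 - 55) - 3) = 7*(73*(-65) - 3) = 7*(-4745 - 3) = 7*(-4748) = -33236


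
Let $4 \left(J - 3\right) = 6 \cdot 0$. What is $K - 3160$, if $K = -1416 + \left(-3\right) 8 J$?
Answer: $-4648$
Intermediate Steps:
$J = 3$ ($J = 3 + \frac{6 \cdot 0}{4} = 3 + \frac{1}{4} \cdot 0 = 3 + 0 = 3$)
$K = -1488$ ($K = -1416 + \left(-3\right) 8 \cdot 3 = -1416 - 72 = -1488$)
$K - 3160 = -1488 - 3160 = -4648$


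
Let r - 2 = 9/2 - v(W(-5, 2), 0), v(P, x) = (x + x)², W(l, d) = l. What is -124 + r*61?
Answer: 545/2 ≈ 272.50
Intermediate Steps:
v(P, x) = 4*x² (v(P, x) = (2*x)² = 4*x²)
r = 13/2 (r = 2 + (9/2 - 4*0²) = 2 + ((½)*9 - 4*0) = 2 + (9/2 - 1*0) = 2 + (9/2 + 0) = 2 + 9/2 = 13/2 ≈ 6.5000)
-124 + r*61 = -124 + (13/2)*61 = -124 + 793/2 = 545/2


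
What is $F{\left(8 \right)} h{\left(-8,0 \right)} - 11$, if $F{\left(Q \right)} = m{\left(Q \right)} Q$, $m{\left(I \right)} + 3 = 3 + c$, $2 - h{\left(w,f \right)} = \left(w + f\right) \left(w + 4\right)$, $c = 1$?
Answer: $-251$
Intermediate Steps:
$h{\left(w,f \right)} = 2 - \left(4 + w\right) \left(f + w\right)$ ($h{\left(w,f \right)} = 2 - \left(w + f\right) \left(w + 4\right) = 2 - \left(f + w\right) \left(4 + w\right) = 2 - \left(4 + w\right) \left(f + w\right)$)
$m{\left(I \right)} = 1$ ($m{\left(I \right)} = -3 + \left(3 + 1\right) = -3 + 4 = 1$)
$F{\left(Q \right)} = Q$ ($F{\left(Q \right)} = 1 Q = Q$)
$F{\left(8 \right)} h{\left(-8,0 \right)} - 11 = 8 \left(2 - \left(-8\right)^{2} - 0 - -32 - 0 \left(-8\right)\right) - 11 = 8 \left(2 - 64 + 0 + 32 + 0\right) - 11 = 8 \left(-30\right) - 11 = -240 - 11 = -251$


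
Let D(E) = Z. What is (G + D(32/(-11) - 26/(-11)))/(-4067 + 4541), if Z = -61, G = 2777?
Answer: 1358/237 ≈ 5.7300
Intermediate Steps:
D(E) = -61
(G + D(32/(-11) - 26/(-11)))/(-4067 + 4541) = (2777 - 61)/(-4067 + 4541) = 2716/474 = 2716*(1/474) = 1358/237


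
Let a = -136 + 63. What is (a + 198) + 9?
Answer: 134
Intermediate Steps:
a = -73
(a + 198) + 9 = (-73 + 198) + 9 = 125 + 9 = 134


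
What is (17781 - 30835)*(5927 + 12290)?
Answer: -237804718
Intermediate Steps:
(17781 - 30835)*(5927 + 12290) = -13054*18217 = -237804718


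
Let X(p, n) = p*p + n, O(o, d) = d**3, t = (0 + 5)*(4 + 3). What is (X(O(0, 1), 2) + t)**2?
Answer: 1444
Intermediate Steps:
t = 35 (t = 5*7 = 35)
X(p, n) = n + p**2 (X(p, n) = p**2 + n = n + p**2)
(X(O(0, 1), 2) + t)**2 = ((2 + (1**3)**2) + 35)**2 = ((2 + 1**2) + 35)**2 = ((2 + 1) + 35)**2 = (3 + 35)**2 = 38**2 = 1444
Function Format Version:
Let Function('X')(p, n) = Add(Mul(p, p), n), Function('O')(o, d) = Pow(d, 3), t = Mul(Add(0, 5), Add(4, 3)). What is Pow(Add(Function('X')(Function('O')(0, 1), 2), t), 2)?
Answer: 1444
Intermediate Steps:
t = 35 (t = Mul(5, 7) = 35)
Function('X')(p, n) = Add(n, Pow(p, 2)) (Function('X')(p, n) = Add(Pow(p, 2), n) = Add(n, Pow(p, 2)))
Pow(Add(Function('X')(Function('O')(0, 1), 2), t), 2) = Pow(Add(Add(2, Pow(Pow(1, 3), 2)), 35), 2) = Pow(Add(Add(2, Pow(1, 2)), 35), 2) = Pow(Add(Add(2, 1), 35), 2) = Pow(Add(3, 35), 2) = Pow(38, 2) = 1444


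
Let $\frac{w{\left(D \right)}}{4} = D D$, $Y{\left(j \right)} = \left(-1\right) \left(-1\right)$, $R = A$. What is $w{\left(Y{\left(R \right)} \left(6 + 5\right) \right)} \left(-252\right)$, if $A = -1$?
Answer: $-121968$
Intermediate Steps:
$R = -1$
$Y{\left(j \right)} = 1$
$w{\left(D \right)} = 4 D^{2}$ ($w{\left(D \right)} = 4 D D = 4 D^{2}$)
$w{\left(Y{\left(R \right)} \left(6 + 5\right) \right)} \left(-252\right) = 4 \left(1 \left(6 + 5\right)\right)^{2} \left(-252\right) = 4 \left(1 \cdot 11\right)^{2} \left(-252\right) = 4 \cdot 11^{2} \left(-252\right) = 4 \cdot 121 \left(-252\right) = 484 \left(-252\right) = -121968$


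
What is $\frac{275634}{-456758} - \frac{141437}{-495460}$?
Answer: $- \frac{35981570197}{113152659340} \approx -0.31799$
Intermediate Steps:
$\frac{275634}{-456758} - \frac{141437}{-495460} = 275634 \left(- \frac{1}{456758}\right) - - \frac{141437}{495460} = - \frac{137817}{228379} + \frac{141437}{495460} = - \frac{35981570197}{113152659340}$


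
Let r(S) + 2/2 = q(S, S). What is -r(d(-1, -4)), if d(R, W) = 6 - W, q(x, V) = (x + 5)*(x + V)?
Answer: -299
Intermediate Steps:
q(x, V) = (5 + x)*(V + x)
r(S) = -1 + 2*S² + 10*S (r(S) = -1 + (S² + 5*S + 5*S + S*S) = -1 + (S² + 5*S + 5*S + S²) = -1 + (2*S² + 10*S) = -1 + 2*S² + 10*S)
-r(d(-1, -4)) = -(-1 + 2*(6 - 1*(-4))² + 10*(6 - 1*(-4))) = -(-1 + 2*(6 + 4)² + 10*(6 + 4)) = -(-1 + 2*10² + 10*10) = -(-1 + 2*100 + 100) = -(-1 + 200 + 100) = -1*299 = -299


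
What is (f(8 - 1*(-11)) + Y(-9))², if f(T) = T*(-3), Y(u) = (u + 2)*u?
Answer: 36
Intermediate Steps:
Y(u) = u*(2 + u) (Y(u) = (2 + u)*u = u*(2 + u))
f(T) = -3*T
(f(8 - 1*(-11)) + Y(-9))² = (-3*(8 - 1*(-11)) - 9*(2 - 9))² = (-3*(8 + 11) - 9*(-7))² = (-3*19 + 63)² = (-57 + 63)² = 6² = 36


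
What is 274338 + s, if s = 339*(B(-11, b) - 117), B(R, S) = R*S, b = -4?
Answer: 249591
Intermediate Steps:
s = -24747 (s = 339*(-11*(-4) - 117) = 339*(44 - 117) = 339*(-73) = -24747)
274338 + s = 274338 - 24747 = 249591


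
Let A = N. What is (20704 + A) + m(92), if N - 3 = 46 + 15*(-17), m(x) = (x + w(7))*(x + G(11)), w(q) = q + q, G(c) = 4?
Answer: 30674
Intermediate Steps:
w(q) = 2*q
m(x) = (4 + x)*(14 + x) (m(x) = (x + 2*7)*(x + 4) = (x + 14)*(4 + x) = (14 + x)*(4 + x) = (4 + x)*(14 + x))
N = -206 (N = 3 + (46 + 15*(-17)) = 3 + (46 - 255) = 3 - 209 = -206)
A = -206
(20704 + A) + m(92) = (20704 - 206) + (56 + 92² + 18*92) = 20498 + (56 + 8464 + 1656) = 20498 + 10176 = 30674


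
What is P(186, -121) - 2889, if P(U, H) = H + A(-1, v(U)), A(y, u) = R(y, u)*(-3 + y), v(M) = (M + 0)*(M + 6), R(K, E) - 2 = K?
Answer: -3014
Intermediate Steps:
R(K, E) = 2 + K
v(M) = M*(6 + M)
A(y, u) = (-3 + y)*(2 + y) (A(y, u) = (2 + y)*(-3 + y) = (-3 + y)*(2 + y))
P(U, H) = -4 + H (P(U, H) = H + (-3 - 1)*(2 - 1) = H - 4*1 = H - 4 = -4 + H)
P(186, -121) - 2889 = (-4 - 121) - 2889 = -125 - 2889 = -3014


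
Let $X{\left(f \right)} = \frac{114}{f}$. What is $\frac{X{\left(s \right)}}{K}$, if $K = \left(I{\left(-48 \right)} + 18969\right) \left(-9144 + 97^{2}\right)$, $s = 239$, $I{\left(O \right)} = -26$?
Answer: $\frac{6}{63144995} \approx 9.5019 \cdot 10^{-8}$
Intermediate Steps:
$K = 5019895$ ($K = \left(-26 + 18969\right) \left(-9144 + 97^{2}\right) = 18943 \left(-9144 + 9409\right) = 18943 \cdot 265 = 5019895$)
$\frac{X{\left(s \right)}}{K} = \frac{114 \cdot \frac{1}{239}}{5019895} = 114 \cdot \frac{1}{239} \cdot \frac{1}{5019895} = \frac{114}{239} \cdot \frac{1}{5019895} = \frac{6}{63144995}$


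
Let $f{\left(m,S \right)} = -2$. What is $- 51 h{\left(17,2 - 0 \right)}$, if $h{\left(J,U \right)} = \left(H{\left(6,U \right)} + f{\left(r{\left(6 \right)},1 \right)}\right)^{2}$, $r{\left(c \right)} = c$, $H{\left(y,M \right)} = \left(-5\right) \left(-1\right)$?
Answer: $-459$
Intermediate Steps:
$H{\left(y,M \right)} = 5$
$h{\left(J,U \right)} = 9$ ($h{\left(J,U \right)} = \left(5 - 2\right)^{2} = 3^{2} = 9$)
$- 51 h{\left(17,2 - 0 \right)} = \left(-51\right) 9 = -459$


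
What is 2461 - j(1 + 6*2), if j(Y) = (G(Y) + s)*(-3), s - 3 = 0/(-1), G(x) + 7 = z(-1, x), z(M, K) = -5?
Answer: 2434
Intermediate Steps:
G(x) = -12 (G(x) = -7 - 5 = -12)
s = 3 (s = 3 + 0/(-1) = 3 + 0*(-1) = 3 + 0 = 3)
j(Y) = 27 (j(Y) = (-12 + 3)*(-3) = -9*(-3) = 27)
2461 - j(1 + 6*2) = 2461 - 1*27 = 2461 - 27 = 2434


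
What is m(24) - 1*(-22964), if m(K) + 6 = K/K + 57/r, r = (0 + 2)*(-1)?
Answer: 45861/2 ≈ 22931.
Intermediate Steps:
r = -2 (r = 2*(-1) = -2)
m(K) = -67/2 (m(K) = -6 + (K/K + 57/(-2)) = -6 + (1 + 57*(-½)) = -6 + (1 - 57/2) = -6 - 55/2 = -67/2)
m(24) - 1*(-22964) = -67/2 - 1*(-22964) = -67/2 + 22964 = 45861/2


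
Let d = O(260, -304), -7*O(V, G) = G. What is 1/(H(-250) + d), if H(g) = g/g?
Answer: 7/311 ≈ 0.022508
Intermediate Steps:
O(V, G) = -G/7
d = 304/7 (d = -⅐*(-304) = 304/7 ≈ 43.429)
H(g) = 1
1/(H(-250) + d) = 1/(1 + 304/7) = 1/(311/7) = 7/311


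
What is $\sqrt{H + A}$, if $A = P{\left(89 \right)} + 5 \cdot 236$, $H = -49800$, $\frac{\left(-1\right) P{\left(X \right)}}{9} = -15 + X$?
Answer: $i \sqrt{49286} \approx 222.0 i$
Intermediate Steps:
$P{\left(X \right)} = 135 - 9 X$ ($P{\left(X \right)} = - 9 \left(-15 + X\right) = 135 - 9 X$)
$A = 514$ ($A = \left(135 - 801\right) + 5 \cdot 236 = \left(135 - 801\right) + 1180 = -666 + 1180 = 514$)
$\sqrt{H + A} = \sqrt{-49800 + 514} = \sqrt{-49286} = i \sqrt{49286}$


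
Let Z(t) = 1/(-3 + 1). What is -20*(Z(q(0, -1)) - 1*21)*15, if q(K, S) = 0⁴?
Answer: 6450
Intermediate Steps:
q(K, S) = 0
Z(t) = -½ (Z(t) = 1/(-2) = -½)
-20*(Z(q(0, -1)) - 1*21)*15 = -20*(-½ - 1*21)*15 = -20*(-½ - 21)*15 = -20*(-43/2)*15 = 430*15 = 6450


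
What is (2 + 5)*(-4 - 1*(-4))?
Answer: 0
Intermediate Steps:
(2 + 5)*(-4 - 1*(-4)) = 7*(-4 + 4) = 7*0 = 0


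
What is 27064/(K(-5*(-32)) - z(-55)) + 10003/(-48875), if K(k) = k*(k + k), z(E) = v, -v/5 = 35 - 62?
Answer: 162389961/499160375 ≈ 0.32533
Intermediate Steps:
v = 135 (v = -5*(35 - 62) = -5*(-27) = 135)
z(E) = 135
K(k) = 2*k² (K(k) = k*(2*k) = 2*k²)
27064/(K(-5*(-32)) - z(-55)) + 10003/(-48875) = 27064/(2*(-5*(-32))² - 1*135) + 10003/(-48875) = 27064/(2*160² - 135) + 10003*(-1/48875) = 27064/(2*25600 - 135) - 10003/48875 = 27064/(51200 - 135) - 10003/48875 = 27064/51065 - 10003/48875 = 162389961/499160375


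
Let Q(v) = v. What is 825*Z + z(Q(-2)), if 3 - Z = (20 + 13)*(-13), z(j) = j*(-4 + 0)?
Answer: 356408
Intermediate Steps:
z(j) = -4*j (z(j) = j*(-4) = -4*j)
Z = 432 (Z = 3 - (20 + 13)*(-13) = 3 - 33*(-13) = 3 - 1*(-429) = 3 + 429 = 432)
825*Z + z(Q(-2)) = 825*432 - 4*(-2) = 356400 + 8 = 356408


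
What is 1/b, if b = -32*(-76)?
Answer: 1/2432 ≈ 0.00041118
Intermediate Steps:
b = 2432
1/b = 1/2432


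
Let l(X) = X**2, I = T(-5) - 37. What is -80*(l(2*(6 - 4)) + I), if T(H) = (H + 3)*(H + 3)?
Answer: 1360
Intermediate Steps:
T(H) = (3 + H)**2 (T(H) = (3 + H)*(3 + H) = (3 + H)**2)
I = -33 (I = (3 - 5)**2 - 37 = (-2)**2 - 37 = 4 - 37 = -33)
-80*(l(2*(6 - 4)) + I) = -80*((2*(6 - 4))**2 - 33) = -80*((2*2)**2 - 33) = -80*(4**2 - 33) = -80*(16 - 33) = -80*(-17) = 1360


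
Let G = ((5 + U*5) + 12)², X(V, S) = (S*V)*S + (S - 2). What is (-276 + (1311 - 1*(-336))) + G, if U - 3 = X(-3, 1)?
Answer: 1515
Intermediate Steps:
X(V, S) = -2 + S + V*S² (X(V, S) = V*S² + (-2 + S) = -2 + S + V*S²)
U = -1 (U = 3 + (-2 + 1 - 3*1²) = 3 + (-2 + 1 - 3*1) = 3 + (-2 + 1 - 3) = 3 - 4 = -1)
G = 144 (G = ((5 - 1*5) + 12)² = ((5 - 5) + 12)² = (0 + 12)² = 12² = 144)
(-276 + (1311 - 1*(-336))) + G = (-276 + (1311 - 1*(-336))) + 144 = (-276 + (1311 + 336)) + 144 = (-276 + 1647) + 144 = 1371 + 144 = 1515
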